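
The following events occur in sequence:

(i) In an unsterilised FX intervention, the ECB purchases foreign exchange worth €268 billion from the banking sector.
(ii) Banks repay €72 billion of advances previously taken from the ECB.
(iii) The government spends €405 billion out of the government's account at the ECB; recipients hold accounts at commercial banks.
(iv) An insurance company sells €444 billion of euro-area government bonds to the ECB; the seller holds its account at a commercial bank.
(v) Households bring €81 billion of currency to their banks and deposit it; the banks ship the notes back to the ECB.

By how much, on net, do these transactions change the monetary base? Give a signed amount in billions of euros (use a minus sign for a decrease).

FX purchase €268 billion: ECB balance sheet expands → +€268B.
Discount-window repayment €72 billion: ECB balance sheet contracts → −€72B.
Government spending €405 billion: a non-base liability converts back to reserves → +€405B.
Asset purchase (from non-banks) €444 billion: ECB balance sheet expands → +€444B.
Currency deposit €81 billion: just a shift between currency and reserves — both are base money → 0.
Net: 268 − 72 + 405 + 444 + 0 = +€1045 billion.

+€1045 billion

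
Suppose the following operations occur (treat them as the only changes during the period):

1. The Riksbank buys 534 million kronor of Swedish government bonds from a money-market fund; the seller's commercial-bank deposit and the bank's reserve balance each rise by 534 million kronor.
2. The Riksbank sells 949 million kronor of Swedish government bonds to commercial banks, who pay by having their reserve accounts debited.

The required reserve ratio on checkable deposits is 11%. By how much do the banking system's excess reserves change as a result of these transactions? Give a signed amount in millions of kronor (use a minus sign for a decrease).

-473.74 million

Asset purchase (from non-banks) 534 million kronor: reserves +534M, deposits +534M.
OMO sale (to banks) 949 million kronor: reserves −949M, deposits 0.
Totals: Δreserves = −415M, Δdeposits = +534M.
Δrequired reserves = 11% × +534M = +58.74M.
Δexcess reserves = Δreserves − Δrequired = −415M − (+58.74M) = -473.74 million.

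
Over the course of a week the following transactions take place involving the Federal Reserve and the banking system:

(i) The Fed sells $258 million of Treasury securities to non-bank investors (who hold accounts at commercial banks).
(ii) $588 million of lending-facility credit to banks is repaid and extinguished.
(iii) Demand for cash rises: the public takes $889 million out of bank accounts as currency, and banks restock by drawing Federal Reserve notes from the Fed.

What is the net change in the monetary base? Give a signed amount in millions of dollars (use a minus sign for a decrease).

-$846 million

Asset sale (to non-banks) $258 million: Fed balance sheet contracts → −$258M.
Discount-window repayment $588 million: Fed balance sheet contracts → −$588M.
Currency withdrawal $889 million: just a shift between currency and reserves — both are base money → 0.
Net: −258 − 588 + 0 = -$846 million.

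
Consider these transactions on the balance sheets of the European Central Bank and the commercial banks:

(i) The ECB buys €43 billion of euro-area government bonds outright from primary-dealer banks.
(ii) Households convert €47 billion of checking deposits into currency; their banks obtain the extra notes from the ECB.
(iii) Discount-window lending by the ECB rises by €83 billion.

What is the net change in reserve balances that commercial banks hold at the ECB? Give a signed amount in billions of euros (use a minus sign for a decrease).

OMO purchase (from banks) €43 billion: the ECB pays by crediting reserve accounts → +€43B.
Currency withdrawal €47 billion: banks swap reserves for currency → −€47B.
Discount-window loan €83 billion: the loan is credited to the bank's reserve account → +€83B.
Net: 43 − 47 + 83 = +€79 billion.

+€79 billion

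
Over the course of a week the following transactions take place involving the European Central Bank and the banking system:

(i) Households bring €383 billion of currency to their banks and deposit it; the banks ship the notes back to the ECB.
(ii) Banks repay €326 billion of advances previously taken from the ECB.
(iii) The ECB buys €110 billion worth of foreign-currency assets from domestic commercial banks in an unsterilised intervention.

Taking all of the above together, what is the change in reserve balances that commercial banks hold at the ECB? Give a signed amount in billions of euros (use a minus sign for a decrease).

+€167 billion

Currency deposit €383 billion: returned notes are swapped for reserve credit → +€383B.
Discount-window repayment €326 billion: repayment is debited from reserves → −€326B.
FX purchase €110 billion: the ECB pays by crediting reserve accounts → +€110B.
Net: 383 − 326 + 110 = +€167 billion.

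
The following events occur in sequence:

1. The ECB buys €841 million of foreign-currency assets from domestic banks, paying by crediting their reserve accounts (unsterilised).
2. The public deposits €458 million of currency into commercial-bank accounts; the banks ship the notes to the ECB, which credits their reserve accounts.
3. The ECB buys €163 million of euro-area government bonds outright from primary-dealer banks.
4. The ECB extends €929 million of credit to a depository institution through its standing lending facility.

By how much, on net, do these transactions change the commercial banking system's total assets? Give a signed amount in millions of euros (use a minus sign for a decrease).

+€1387 million

FX purchase €841 million: just an asset swap on bank balance sheets → 0.
Currency deposit €458 million: bank balance sheets expand → +€458M.
OMO purchase (from banks) €163 million: just an asset swap on bank balance sheets → 0.
Discount-window loan €929 million: bank balance sheets expand → +€929M.
Net: 0 + 458 + 0 + 929 = +€1387 million.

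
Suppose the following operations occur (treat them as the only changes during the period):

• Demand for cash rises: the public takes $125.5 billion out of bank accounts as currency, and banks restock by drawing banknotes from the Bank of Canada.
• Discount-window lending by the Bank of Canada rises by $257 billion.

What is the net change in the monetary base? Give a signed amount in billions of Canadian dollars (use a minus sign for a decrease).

+$257 billion

Bank of Canada balance sheet:
  Assets:      Loans to banks +$257B
  Liabilities: Bank reserves +$131.5B, Currency in circulation +$125.5B
Monetary base = currency + reserves: +$125.5B + (+$131.5B) = +$257 billion.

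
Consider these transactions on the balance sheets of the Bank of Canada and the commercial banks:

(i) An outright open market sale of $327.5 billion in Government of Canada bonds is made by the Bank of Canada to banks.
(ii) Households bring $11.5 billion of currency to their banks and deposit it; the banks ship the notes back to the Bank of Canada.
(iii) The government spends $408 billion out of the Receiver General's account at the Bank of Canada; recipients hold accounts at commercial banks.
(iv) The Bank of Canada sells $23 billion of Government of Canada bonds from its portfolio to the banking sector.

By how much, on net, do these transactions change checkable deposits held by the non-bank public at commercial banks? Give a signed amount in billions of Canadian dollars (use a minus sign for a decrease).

Bank of Canada balance sheet:
  Assets:      Securities −$350.5B
  Liabilities: Bank reserves +$69B, Currency in circulation −$11.5B, Government deposits −$408B
Commercial banking system:
  Assets:      Reserves at CB +$69B, Securities +$350.5B
  Liabilities: Checkable deposits +$419.5B
So the change in checkable deposits held by the non-bank public at commercial banks is +$419.5 billion.

+$419.5 billion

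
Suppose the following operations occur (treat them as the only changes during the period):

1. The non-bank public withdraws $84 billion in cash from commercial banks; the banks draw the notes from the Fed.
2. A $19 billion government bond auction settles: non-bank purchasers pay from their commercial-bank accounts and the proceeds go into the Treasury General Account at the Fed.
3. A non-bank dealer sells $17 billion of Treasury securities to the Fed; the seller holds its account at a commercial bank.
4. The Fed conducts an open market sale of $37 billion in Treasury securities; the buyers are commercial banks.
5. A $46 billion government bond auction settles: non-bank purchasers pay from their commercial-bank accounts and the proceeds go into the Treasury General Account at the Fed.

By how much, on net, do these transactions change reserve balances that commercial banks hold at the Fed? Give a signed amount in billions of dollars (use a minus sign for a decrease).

Fed balance sheet:
  Assets:      Securities −$20B
  Liabilities: Bank reserves −$169B, Currency in circulation +$84B, Government deposits +$65B
Commercial banking system:
  Assets:      Reserves at CB −$169B, Securities +$37B
  Liabilities: Checkable deposits −$132B
So the change in reserve balances that commercial banks hold at the Fed is -$169 billion.

-$169 billion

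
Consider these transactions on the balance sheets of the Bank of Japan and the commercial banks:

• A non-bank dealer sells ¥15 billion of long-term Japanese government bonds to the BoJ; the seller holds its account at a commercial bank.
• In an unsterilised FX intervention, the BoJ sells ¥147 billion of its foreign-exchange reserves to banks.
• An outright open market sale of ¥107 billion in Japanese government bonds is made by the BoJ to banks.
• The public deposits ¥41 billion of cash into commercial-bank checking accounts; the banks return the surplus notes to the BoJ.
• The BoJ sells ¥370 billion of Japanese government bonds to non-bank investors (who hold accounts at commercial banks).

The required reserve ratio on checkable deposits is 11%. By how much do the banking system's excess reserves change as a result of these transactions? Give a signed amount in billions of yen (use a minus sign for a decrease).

-¥533.46 billion

Asset purchase (from non-banks) ¥15 billion: reserves +¥15B, deposits +¥15B.
FX sale ¥147 billion: reserves −¥147B, deposits 0.
OMO sale (to banks) ¥107 billion: reserves −¥107B, deposits 0.
Currency deposit ¥41 billion: reserves +¥41B, deposits +¥41B.
Asset sale (to non-banks) ¥370 billion: reserves −¥370B, deposits −¥370B.
Totals: Δreserves = −¥568B, Δdeposits = −¥314B.
Δrequired reserves = 11% × −¥314B = −¥34.54B.
Δexcess reserves = Δreserves − Δrequired = −¥568B − (−¥34.54B) = -¥533.46 billion.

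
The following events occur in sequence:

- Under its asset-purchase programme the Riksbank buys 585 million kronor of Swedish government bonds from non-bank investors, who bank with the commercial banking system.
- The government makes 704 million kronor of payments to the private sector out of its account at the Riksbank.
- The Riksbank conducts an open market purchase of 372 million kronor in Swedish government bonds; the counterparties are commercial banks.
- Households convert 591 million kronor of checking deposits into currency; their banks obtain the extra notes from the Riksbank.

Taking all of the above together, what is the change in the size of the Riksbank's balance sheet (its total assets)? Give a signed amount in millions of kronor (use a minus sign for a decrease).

+957 million

Asset purchase (from non-banks) 585 million kronor: a Riksbank asset is acquired → +585M.
Government spending 704 million kronor: only the composition of liabilities changes → 0.
OMO purchase (from banks) 372 million kronor: a Riksbank asset is acquired → +372M.
Currency withdrawal 591 million kronor: only the composition of liabilities changes → 0.
Net: 585 + 0 + 372 + 0 = +957 million.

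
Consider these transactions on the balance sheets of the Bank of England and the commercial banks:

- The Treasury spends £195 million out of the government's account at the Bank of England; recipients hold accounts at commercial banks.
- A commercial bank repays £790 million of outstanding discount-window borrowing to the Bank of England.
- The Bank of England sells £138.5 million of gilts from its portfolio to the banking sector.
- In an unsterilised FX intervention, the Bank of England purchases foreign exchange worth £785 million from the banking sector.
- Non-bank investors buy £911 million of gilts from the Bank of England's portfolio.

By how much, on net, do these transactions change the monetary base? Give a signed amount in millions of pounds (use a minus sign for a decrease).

Bank of England balance sheet:
  Assets:      Securities −£1049.5M, Loans to banks −£790M, Foreign assets +£785M
  Liabilities: Bank reserves −£859.5M, Government deposits −£195M
Commercial banking system:
  Assets:      Reserves at CB −£859.5M, Securities +£138.5M, Foreign assets −£785M
  Liabilities: Checkable deposits −£716M, Borrowings from CB −£790M
Monetary base = currency + reserves: 0 + (−£859.5M) = -£859.5 million.

-£859.5 million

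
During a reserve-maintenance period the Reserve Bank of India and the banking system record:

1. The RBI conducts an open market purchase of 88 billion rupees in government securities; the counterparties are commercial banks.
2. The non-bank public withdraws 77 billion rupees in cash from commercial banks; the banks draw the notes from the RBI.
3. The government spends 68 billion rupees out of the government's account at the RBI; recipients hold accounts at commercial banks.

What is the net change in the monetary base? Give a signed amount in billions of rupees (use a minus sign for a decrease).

OMO purchase (from banks) 88 billion rupees: RBI balance sheet expands → +88B.
Currency withdrawal 77 billion rupees: just a shift between currency and reserves — both are base money → 0.
Government spending 68 billion rupees: a non-base liability converts back to reserves → +68B.
Net: 88 + 0 + 68 = +156 billion.

+156 billion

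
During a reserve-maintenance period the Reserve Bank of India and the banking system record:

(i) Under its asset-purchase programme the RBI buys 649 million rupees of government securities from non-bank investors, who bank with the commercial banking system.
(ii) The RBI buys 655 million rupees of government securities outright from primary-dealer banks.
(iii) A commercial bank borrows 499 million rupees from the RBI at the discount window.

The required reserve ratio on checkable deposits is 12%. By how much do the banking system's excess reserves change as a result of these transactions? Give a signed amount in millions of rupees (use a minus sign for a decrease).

+1725.12 million

Asset purchase (from non-banks) 649 million rupees: reserves +649M, deposits +649M.
OMO purchase (from banks) 655 million rupees: reserves +655M, deposits 0.
Discount-window loan 499 million rupees: reserves +499M, deposits 0.
Totals: Δreserves = +1803M, Δdeposits = +649M.
Δrequired reserves = 12% × +649M = +77.88M.
Δexcess reserves = Δreserves − Δrequired = +1803M − (+77.88M) = +1725.12 million.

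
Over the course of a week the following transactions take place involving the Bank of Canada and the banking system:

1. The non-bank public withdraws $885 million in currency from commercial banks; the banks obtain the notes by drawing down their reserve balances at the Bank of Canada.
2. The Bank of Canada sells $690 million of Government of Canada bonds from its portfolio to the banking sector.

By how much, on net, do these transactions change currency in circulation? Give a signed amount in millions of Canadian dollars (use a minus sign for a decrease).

+$885 million

Currency withdrawal $885 million: notes leave the central bank → +$885M.
OMO sale (to banks) $690 million: no currency enters or leaves circulation → 0.
Net: 885 + 0 = +$885 million.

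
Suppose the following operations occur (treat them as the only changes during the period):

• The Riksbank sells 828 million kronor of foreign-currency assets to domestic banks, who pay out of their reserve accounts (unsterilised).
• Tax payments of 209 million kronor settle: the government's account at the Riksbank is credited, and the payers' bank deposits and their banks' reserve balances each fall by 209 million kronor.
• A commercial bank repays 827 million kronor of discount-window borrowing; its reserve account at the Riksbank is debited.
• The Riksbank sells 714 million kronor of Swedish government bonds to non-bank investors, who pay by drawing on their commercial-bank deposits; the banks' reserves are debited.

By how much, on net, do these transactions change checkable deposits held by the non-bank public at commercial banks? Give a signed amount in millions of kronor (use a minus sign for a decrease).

-923 million

Riksbank balance sheet:
  Assets:      Securities −714M, Loans to banks −827M, Foreign assets −828M
  Liabilities: Bank reserves −2578M, Government deposits +209M
Commercial banking system:
  Assets:      Reserves at CB −2578M, Foreign assets +828M
  Liabilities: Checkable deposits −923M, Borrowings from CB −827M
So the change in checkable deposits held by the non-bank public at commercial banks is -923 million.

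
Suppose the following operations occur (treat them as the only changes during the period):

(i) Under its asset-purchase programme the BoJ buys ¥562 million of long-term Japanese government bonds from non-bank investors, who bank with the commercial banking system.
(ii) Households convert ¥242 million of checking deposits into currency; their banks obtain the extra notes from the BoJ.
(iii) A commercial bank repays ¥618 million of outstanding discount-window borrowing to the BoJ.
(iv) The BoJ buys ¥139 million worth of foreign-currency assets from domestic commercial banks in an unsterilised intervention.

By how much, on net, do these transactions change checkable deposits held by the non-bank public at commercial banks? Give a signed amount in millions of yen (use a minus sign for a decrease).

+¥320 million

BoJ balance sheet:
  Assets:      Securities +¥562M, Loans to banks −¥618M, Foreign assets +¥139M
  Liabilities: Bank reserves −¥159M, Currency in circulation +¥242M
Commercial banking system:
  Assets:      Reserves at CB −¥159M, Foreign assets −¥139M
  Liabilities: Checkable deposits +¥320M, Borrowings from CB −¥618M
So the change in checkable deposits held by the non-bank public at commercial banks is +¥320 million.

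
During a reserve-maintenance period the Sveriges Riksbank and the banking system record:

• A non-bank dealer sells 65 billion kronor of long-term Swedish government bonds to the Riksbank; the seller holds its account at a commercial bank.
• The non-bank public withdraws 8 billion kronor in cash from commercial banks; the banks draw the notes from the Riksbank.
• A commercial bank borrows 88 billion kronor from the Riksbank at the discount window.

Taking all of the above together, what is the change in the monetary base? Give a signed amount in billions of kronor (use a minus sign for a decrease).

+153 billion

Riksbank balance sheet:
  Assets:      Securities +65B, Loans to banks +88B
  Liabilities: Bank reserves +145B, Currency in circulation +8B
Commercial banking system:
  Assets:      Reserves at CB +145B
  Liabilities: Checkable deposits +57B, Borrowings from CB +88B
Monetary base = currency + reserves: +8B + (+145B) = +153 billion.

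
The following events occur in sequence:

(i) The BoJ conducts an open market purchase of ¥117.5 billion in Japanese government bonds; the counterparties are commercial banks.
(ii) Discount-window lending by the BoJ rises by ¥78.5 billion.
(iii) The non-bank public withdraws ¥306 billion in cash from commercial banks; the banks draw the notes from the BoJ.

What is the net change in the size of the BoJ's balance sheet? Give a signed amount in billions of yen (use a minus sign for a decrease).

+¥196 billion

BoJ balance sheet:
  Assets:      Securities +¥117.5B, Loans to banks +¥78.5B
  Liabilities: Bank reserves −¥110B, Currency in circulation +¥306B
Change in total BoJ assets = +¥196 billion.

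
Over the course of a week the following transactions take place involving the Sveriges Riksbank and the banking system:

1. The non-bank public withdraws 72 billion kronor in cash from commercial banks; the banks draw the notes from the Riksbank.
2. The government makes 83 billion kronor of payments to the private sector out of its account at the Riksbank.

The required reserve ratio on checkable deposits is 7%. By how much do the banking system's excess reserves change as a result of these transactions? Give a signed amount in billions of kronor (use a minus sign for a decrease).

Currency withdrawal 72 billion kronor: reserves −72B, deposits −72B.
Government spending 83 billion kronor: reserves +83B, deposits +83B.
Totals: Δreserves = +11B, Δdeposits = +11B.
Δrequired reserves = 7% × +11B = +0.77B.
Δexcess reserves = Δreserves − Δrequired = +11B − (+0.77B) = +10.23 billion.

+10.23 billion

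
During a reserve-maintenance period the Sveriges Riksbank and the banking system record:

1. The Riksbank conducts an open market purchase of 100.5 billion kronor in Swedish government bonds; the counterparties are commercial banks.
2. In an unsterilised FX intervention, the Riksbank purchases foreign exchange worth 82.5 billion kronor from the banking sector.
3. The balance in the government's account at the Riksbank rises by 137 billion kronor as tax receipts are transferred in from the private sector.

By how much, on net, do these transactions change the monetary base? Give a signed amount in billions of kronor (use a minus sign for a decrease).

Riksbank balance sheet:
  Assets:      Securities +100.5B, Foreign assets +82.5B
  Liabilities: Bank reserves +46B, Government deposits +137B
Monetary base = currency + reserves: 0 + (+46B) = +46 billion.

+46 billion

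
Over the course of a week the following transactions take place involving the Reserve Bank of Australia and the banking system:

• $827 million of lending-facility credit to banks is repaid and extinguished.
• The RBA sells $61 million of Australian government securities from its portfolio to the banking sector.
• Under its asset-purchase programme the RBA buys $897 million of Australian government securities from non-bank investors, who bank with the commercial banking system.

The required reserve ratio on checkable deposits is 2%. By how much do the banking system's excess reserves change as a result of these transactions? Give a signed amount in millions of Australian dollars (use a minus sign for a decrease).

Discount-window repayment $827 million: reserves −$827M, deposits 0.
OMO sale (to banks) $61 million: reserves −$61M, deposits 0.
Asset purchase (from non-banks) $897 million: reserves +$897M, deposits +$897M.
Totals: Δreserves = +$9M, Δdeposits = +$897M.
Δrequired reserves = 2% × +$897M = +$17.94M.
Δexcess reserves = Δreserves − Δrequired = +$9M − (+$17.94M) = -$8.94 million.

-$8.94 million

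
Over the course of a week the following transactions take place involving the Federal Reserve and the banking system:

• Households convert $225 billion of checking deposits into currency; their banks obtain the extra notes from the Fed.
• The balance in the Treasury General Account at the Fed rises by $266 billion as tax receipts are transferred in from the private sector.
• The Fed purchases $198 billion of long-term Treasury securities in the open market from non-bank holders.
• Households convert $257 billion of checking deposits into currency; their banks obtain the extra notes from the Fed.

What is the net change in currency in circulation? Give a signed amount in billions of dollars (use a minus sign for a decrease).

+$482 billion

Currency withdrawal $225 billion: notes leave the central bank → +$225B.
Government account inflow $266 billion: no currency enters or leaves circulation → 0.
Asset purchase (from non-banks) $198 billion: no currency enters or leaves circulation → 0.
Currency withdrawal $257 billion: notes leave the central bank → +$257B.
Net: 225 + 0 + 0 + 257 = +$482 billion.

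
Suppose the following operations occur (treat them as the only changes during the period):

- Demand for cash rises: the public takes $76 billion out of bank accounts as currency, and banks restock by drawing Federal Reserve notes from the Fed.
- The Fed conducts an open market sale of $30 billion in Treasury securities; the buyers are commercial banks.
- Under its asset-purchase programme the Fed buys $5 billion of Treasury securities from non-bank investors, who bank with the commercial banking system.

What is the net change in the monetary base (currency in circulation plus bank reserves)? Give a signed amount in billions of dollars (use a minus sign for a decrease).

Fed balance sheet:
  Assets:      Securities −$25B
  Liabilities: Bank reserves −$101B, Currency in circulation +$76B
Commercial banking system:
  Assets:      Reserves at CB −$101B, Securities +$30B
  Liabilities: Checkable deposits −$71B
Monetary base = currency + reserves: +$76B + (−$101B) = -$25 billion.

-$25 billion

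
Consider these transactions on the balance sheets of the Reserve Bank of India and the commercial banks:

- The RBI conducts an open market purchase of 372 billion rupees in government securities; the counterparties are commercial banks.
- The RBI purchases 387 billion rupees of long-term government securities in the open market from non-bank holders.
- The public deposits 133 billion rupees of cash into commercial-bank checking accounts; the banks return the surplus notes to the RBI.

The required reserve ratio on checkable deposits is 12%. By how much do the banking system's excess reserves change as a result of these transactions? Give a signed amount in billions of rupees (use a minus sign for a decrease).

OMO purchase (from banks) 372 billion rupees: reserves +372B, deposits 0.
Asset purchase (from non-banks) 387 billion rupees: reserves +387B, deposits +387B.
Currency deposit 133 billion rupees: reserves +133B, deposits +133B.
Totals: Δreserves = +892B, Δdeposits = +520B.
Δrequired reserves = 12% × +520B = +62.4B.
Δexcess reserves = Δreserves − Δrequired = +892B − (+62.4B) = +829.6 billion.

+829.6 billion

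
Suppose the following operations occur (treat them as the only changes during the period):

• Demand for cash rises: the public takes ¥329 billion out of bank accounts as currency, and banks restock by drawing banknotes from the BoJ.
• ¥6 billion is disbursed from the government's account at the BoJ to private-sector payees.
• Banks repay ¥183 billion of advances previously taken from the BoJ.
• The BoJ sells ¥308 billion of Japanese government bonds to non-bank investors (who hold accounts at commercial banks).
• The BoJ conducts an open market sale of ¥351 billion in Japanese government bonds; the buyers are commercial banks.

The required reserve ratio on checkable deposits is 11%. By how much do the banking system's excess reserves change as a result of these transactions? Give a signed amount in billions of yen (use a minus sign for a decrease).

Currency withdrawal ¥329 billion: reserves −¥329B, deposits −¥329B.
Government spending ¥6 billion: reserves +¥6B, deposits +¥6B.
Discount-window repayment ¥183 billion: reserves −¥183B, deposits 0.
Asset sale (to non-banks) ¥308 billion: reserves −¥308B, deposits −¥308B.
OMO sale (to banks) ¥351 billion: reserves −¥351B, deposits 0.
Totals: Δreserves = −¥1165B, Δdeposits = −¥631B.
Δrequired reserves = 11% × −¥631B = −¥69.41B.
Δexcess reserves = Δreserves − Δrequired = −¥1165B − (−¥69.41B) = -¥1095.59 billion.

-¥1095.59 billion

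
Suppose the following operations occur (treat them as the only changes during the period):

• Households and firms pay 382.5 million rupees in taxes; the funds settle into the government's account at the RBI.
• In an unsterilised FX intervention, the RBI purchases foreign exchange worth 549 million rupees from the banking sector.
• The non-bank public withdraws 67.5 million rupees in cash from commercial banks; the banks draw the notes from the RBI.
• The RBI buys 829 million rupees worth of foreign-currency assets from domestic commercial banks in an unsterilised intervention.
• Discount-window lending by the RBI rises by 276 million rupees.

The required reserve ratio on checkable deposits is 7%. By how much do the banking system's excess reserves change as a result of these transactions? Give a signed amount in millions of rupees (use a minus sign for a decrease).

Government account inflow 382.5 million rupees: reserves −382.5M, deposits −382.5M.
FX purchase 549 million rupees: reserves +549M, deposits 0.
Currency withdrawal 67.5 million rupees: reserves −67.5M, deposits −67.5M.
FX purchase 829 million rupees: reserves +829M, deposits 0.
Discount-window loan 276 million rupees: reserves +276M, deposits 0.
Totals: Δreserves = +1204M, Δdeposits = −450M.
Δrequired reserves = 7% × −450M = −31.5M.
Δexcess reserves = Δreserves − Δrequired = +1204M − (−31.5M) = +1235.5 million.

+1235.5 million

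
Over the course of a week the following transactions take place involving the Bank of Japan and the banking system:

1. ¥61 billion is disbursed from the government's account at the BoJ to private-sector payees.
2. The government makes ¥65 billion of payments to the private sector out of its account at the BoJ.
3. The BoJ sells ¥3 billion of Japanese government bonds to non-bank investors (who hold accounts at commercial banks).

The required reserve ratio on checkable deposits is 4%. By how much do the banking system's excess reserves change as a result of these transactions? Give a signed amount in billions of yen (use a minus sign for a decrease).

+¥118.08 billion

Government spending ¥61 billion: reserves +¥61B, deposits +¥61B.
Government spending ¥65 billion: reserves +¥65B, deposits +¥65B.
Asset sale (to non-banks) ¥3 billion: reserves −¥3B, deposits −¥3B.
Totals: Δreserves = +¥123B, Δdeposits = +¥123B.
Δrequired reserves = 4% × +¥123B = +¥4.92B.
Δexcess reserves = Δreserves − Δrequired = +¥123B − (+¥4.92B) = +¥118.08 billion.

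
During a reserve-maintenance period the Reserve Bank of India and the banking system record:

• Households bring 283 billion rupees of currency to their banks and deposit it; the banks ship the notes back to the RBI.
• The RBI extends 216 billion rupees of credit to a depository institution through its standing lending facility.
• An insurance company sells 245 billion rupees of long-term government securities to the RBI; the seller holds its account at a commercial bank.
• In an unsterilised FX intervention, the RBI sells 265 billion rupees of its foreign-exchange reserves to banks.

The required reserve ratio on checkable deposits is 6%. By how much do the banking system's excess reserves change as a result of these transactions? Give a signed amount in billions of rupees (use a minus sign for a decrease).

+447.32 billion

Currency deposit 283 billion rupees: reserves +283B, deposits +283B.
Discount-window loan 216 billion rupees: reserves +216B, deposits 0.
Asset purchase (from non-banks) 245 billion rupees: reserves +245B, deposits +245B.
FX sale 265 billion rupees: reserves −265B, deposits 0.
Totals: Δreserves = +479B, Δdeposits = +528B.
Δrequired reserves = 6% × +528B = +31.68B.
Δexcess reserves = Δreserves − Δrequired = +479B − (+31.68B) = +447.32 billion.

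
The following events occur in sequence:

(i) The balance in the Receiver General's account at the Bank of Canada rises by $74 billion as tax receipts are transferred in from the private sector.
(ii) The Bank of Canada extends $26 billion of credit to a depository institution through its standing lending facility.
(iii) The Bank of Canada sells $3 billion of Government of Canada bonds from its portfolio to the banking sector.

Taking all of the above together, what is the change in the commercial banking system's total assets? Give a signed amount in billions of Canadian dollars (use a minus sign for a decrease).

-$48 billion

Bank of Canada balance sheet:
  Assets:      Securities −$3B, Loans to banks +$26B
  Liabilities: Bank reserves −$51B, Government deposits +$74B
Commercial banking system:
  Assets:      Reserves at CB −$51B, Securities +$3B
  Liabilities: Checkable deposits −$74B, Borrowings from CB +$26B
Change in total bank assets = -$48 billion.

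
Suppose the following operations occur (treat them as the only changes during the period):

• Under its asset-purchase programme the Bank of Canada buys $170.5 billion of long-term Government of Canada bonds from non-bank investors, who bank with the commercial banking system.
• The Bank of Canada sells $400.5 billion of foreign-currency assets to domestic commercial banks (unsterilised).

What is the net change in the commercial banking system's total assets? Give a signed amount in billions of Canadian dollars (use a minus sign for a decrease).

Bank of Canada balance sheet:
  Assets:      Securities +$170.5B, Foreign assets −$400.5B
  Liabilities: Bank reserves −$230B
Commercial banking system:
  Assets:      Reserves at CB −$230B, Foreign assets +$400.5B
  Liabilities: Checkable deposits +$170.5B
Change in total bank assets = +$170.5 billion.

+$170.5 billion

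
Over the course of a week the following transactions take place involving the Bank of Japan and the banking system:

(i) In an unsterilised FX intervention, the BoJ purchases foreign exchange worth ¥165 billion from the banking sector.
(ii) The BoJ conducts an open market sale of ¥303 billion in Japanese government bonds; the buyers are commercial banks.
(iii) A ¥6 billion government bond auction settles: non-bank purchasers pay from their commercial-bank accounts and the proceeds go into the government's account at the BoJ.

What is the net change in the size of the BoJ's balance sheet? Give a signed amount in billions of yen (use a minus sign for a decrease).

FX purchase ¥165 billion: a BoJ asset is acquired → +¥165B.
OMO sale (to banks) ¥303 billion: a BoJ asset is shed → −¥303B.
Government account inflow ¥6 billion: only the composition of liabilities changes → 0.
Net: 165 − 303 + 0 = -¥138 billion.

-¥138 billion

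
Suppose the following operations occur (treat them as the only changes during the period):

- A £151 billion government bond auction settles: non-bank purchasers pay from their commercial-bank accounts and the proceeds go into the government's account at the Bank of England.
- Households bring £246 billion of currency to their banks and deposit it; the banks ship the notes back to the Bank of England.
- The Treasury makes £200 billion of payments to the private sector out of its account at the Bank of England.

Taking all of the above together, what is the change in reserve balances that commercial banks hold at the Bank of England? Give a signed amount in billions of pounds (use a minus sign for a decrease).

+£295 billion

Government account inflow £151 billion: funds move from bank reserves into the government account → −£151B.
Currency deposit £246 billion: returned notes are swapped for reserve credit → +£246B.
Government spending £200 billion: government payments flow into bank reserve accounts → +£200B.
Net: −151 + 246 + 200 = +£295 billion.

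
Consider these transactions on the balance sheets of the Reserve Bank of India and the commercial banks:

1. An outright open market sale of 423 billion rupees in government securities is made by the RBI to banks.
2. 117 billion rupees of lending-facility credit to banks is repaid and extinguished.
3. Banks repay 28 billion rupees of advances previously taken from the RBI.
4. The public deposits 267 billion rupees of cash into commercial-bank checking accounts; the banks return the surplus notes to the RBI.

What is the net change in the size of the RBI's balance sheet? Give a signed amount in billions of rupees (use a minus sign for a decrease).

RBI balance sheet:
  Assets:      Securities −423B, Loans to banks −145B
  Liabilities: Bank reserves −301B, Currency in circulation −267B
Change in total RBI assets = -568 billion.

-568 billion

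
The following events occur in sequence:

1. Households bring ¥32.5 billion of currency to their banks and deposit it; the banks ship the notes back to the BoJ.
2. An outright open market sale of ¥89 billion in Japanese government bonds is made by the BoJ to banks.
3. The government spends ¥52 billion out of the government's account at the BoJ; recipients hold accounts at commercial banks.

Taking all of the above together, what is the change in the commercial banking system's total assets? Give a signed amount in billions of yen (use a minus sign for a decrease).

+¥84.5 billion

BoJ balance sheet:
  Assets:      Securities −¥89B
  Liabilities: Bank reserves −¥4.5B, Currency in circulation −¥32.5B, Government deposits −¥52B
Commercial banking system:
  Assets:      Reserves at CB −¥4.5B, Securities +¥89B
  Liabilities: Checkable deposits +¥84.5B
Change in total bank assets = +¥84.5 billion.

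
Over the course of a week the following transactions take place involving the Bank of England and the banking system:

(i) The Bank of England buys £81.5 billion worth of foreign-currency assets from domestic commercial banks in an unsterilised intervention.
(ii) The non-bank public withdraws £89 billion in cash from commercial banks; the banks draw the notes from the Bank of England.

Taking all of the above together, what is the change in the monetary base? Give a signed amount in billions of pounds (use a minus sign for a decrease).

+£81.5 billion

FX purchase £81.5 billion: Bank of England balance sheet expands → +£81.5B.
Currency withdrawal £89 billion: just a shift between currency and reserves — both are base money → 0.
Net: 81.5 + 0 = +£81.5 billion.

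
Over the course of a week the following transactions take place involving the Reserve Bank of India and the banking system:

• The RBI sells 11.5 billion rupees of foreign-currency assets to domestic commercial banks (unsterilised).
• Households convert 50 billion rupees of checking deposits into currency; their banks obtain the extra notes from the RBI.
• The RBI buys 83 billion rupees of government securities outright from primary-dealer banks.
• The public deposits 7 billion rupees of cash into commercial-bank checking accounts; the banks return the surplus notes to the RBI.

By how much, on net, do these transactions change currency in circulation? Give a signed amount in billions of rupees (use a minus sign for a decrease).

FX sale 11.5 billion rupees: no currency enters or leaves circulation → 0.
Currency withdrawal 50 billion rupees: notes leave the central bank → +50B.
OMO purchase (from banks) 83 billion rupees: no currency enters or leaves circulation → 0.
Currency deposit 7 billion rupees: notes return to the central bank → −7B.
Net: 0 + 50 + 0 − 7 = +43 billion.

+43 billion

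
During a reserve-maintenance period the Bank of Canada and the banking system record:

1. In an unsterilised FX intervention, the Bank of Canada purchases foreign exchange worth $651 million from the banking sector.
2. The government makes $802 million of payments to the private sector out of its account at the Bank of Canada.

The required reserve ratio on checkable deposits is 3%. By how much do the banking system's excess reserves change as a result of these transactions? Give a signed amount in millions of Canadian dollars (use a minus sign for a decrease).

+$1428.94 million

FX purchase $651 million: reserves +$651M, deposits 0.
Government spending $802 million: reserves +$802M, deposits +$802M.
Totals: Δreserves = +$1453M, Δdeposits = +$802M.
Δrequired reserves = 3% × +$802M = +$24.06M.
Δexcess reserves = Δreserves − Δrequired = +$1453M − (+$24.06M) = +$1428.94 million.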